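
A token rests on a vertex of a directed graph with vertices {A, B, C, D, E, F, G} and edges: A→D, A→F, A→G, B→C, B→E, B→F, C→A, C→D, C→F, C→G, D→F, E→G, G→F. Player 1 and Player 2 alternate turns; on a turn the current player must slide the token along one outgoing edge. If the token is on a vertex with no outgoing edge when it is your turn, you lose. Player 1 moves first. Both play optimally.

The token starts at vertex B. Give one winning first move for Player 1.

Move to E.

Label each position W (a win for the player to move) or L (a loss). A position with no legal move is L; any other position is W exactly when some move reaches an L, and L when every move reaches a W.
Every edge goes from a vertex to one that appears earlier in the order F, D, G, A, C, E, B, so processing vertices in that order labels each vertex after all of its successors.
F: no outgoing edge → L
D: →F(L), so W
G: →F(L), so W
A: →F(L), so W
C: →F(L), so W
E: →G(W) only, which is W, so L
B: →E(L), so W
From B, the L positions reachable in one move are: E, F. Any move reaching one of these is winning.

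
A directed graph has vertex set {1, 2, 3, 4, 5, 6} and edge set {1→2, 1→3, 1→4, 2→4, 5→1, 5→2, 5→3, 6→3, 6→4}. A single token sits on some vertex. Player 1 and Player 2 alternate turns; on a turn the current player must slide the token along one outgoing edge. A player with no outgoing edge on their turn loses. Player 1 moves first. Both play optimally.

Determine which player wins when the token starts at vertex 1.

Compute win/loss labels from the base case upward. A position with no move is L. Any other position is W if it can reach an L in one move, else L.
Every edge goes from a vertex to one that appears earlier in the order 4, 3, 2, 1, 5, 6, so processing vertices in that order labels each vertex after all of its successors.
4: no outgoing edge → L
3: no outgoing edge → L
2: W (go to 4, an L position)
1: W (go to 3, an L position)
5: W (go to 3, an L position)
6: W (go to 3, an L position)
The starting position 1 is W: Player 1 should move to 3, handing over an L position.

Player 1 wins.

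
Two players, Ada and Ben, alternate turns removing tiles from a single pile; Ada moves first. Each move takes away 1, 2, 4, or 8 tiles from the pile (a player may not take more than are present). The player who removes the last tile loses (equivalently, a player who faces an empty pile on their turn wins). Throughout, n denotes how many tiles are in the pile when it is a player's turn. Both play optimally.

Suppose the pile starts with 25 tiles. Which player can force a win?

Classify positions by backward induction: terminal positions (no move available) are W. From any other position, the mover wins iff some move reaches an L.
n=0: no move; the opponent has just taken the last tile and therefore loses → W
n=1: only reaches 0(W), which is W → L
n=2: reaches L-position 1 → W
n=3: reaches L-position 1 → W
n=4: only reaches 3(W), 2(W), 0(W), all W → L
n=5: reaches L-position 4 → W
n=6: reaches L-position 4 → W
n=7: only reaches 6(W), 5(W), 3(W), all W → L
n=8: reaches L-position 7 → W
n=9: reaches L-position 7 → W
n=10: only reaches 9(W), 8(W), 6(W), 2(W), all W → L
n=11: reaches L-position 10 → W
n=12: reaches L-position 10 → W
n=13: only reaches 12(W), 11(W), 9(W), 5(W), all W → L
n=14: reaches L-position 13 → W
n=15: reaches L-position 13 → W
n=16: only reaches 15(W), 14(W), 12(W), 8(W), all W → L
n=17: reaches L-position 16 → W
n=18: reaches L-position 16 → W
n=19: only reaches 18(W), 17(W), 15(W), 11(W), all W → L
n=20: reaches L-position 19 → W
n=21: reaches L-position 19 → W
n=22: only reaches 21(W), 20(W), 18(W), 14(W), all W → L
n=23: reaches L-position 22 → W
n=24: reaches L-position 22 → W
n=25: only reaches 24(W), 23(W), 21(W), 17(W), all W → L
Every move from 25 reaches a W position, so the mover loses.

Ben wins.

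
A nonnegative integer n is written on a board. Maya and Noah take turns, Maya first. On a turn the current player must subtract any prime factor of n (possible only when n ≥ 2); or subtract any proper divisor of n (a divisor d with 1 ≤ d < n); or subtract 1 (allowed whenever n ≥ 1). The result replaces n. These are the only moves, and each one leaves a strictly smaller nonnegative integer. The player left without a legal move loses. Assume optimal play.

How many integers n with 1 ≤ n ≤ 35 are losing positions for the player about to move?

Label each position W (a win for the player to move) or L (a loss). A position with no legal move is L; any other position is W exactly when some move reaches an L, and L when every move reaches a W.
n=0: no move → L
n=1: →0(L), so W
n=2: →0(L), so W
n=3: →0(L), so W
n=4: →2(W), 3(W) — all W, so L
n=5: →0(L), so W
n=6: →4(L), so W
n=7: →0(L), so W
n=8: →4(L), so W
n=9: →6(W), 8(W) — all W, so L
n=10: →9(L), so W
n=11: →0(L), so W
n=12: →9(L), so W
n=13: →0(L), so W
n=14: →7(W), 12(W), 13(W) — all W, so L
n=15: →14(L), so W
n=16: →14(L), so W
n=17: →0(L), so W
n=18: →9(L), so W
n=19: →0(L), so W
n=20: →10(W), 15(W), 16(W), 18(W), 19(W) — all W, so L
n=21: →14(L), so W
n=22: →20(L), so W
n=23: →0(L), so W
n=24: →20(L), so W
n=25: →20(L), so W
n=26: →13(W), 24(W), 25(W) — all W, so L
n=27: →26(L), so W
n=28: →14(L), so W
n=29: →0(L), so W
n=30: →20(L), so W
n=31: →0(L), so W
n=32: →16(W), 24(W), 28(W), 30(W), 31(W) — all W, so L
n=33: →32(L), so W
n=34: →32(L), so W
n=35: →28(W), 30(W), 34(W) — all W, so L
L entries with 1 ≤ n ≤ 35 (n=0 is outside the asked range and is not counted): n = 4, 9, 14, 20, 26, 32, 35; that makes 7.

7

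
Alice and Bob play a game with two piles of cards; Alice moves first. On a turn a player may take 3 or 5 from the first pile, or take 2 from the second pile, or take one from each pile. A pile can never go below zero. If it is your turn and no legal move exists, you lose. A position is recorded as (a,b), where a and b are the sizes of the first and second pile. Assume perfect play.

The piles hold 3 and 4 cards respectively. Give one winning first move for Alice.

Work bottom-up. With no move the player to move loses. Otherwise the position is W if at least one move leads to an L position for the opponent, and L if every move leads to a W.
No move ever increases a pile, so every position that can arise here has a ≤ 3 and b ≤ 4; it is enough to label the cells with 0 ≤ a ≤ 3 and 0 ≤ b ≤ 4.
Every move lowers a or b (never raises either), so fill the grid row by row in increasing a, and left to right within a row: each cell's successors are then already labelled.
      b=0  b=1  b=2  b=3  b=4
a=0:    L    L    W    W    L
a=1:    L    W    W    L    L
a=2:    L    W    W    L    W
a=3:    W    W    L    L    W
Cells with no legal move (terminal, hence L): (0,0), (0,1), (1,0), (2,0).
The remaining L cells, each justified by listing all of its moves:
(0,4): only reaches (0,2)(W), which is W → L
(1,3): only reaches (1,1)(W), (0,2)(W), all W → L
(1,4): only reaches (1,2)(W), (0,3)(W), all W → L
(2,3): only reaches (2,1)(W), (1,2)(W), all W → L
(3,2): only reaches (0,2)(W), (3,0)(W), (2,1)(W), all W → L
(3,3): only reaches (0,3)(W), (3,1)(W), (2,2)(W), all W → L
Every other cell has at least one move into one of the L cells above, so it is W.
From (3,4), the L positions reachable in one move are: (0,4), (3,2), (2,3). Any move reaching one of these is winning.

Move to (0,4).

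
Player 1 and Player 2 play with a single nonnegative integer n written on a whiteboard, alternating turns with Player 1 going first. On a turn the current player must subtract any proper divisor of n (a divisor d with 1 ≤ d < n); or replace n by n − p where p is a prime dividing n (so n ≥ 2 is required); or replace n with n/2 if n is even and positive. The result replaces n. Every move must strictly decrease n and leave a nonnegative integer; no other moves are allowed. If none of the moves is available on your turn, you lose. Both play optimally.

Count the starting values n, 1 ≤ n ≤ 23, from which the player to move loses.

5

Classify positions by backward induction: terminal positions (no move available) are L. From any other position, the mover wins iff some move reaches an L.
n=0: no move → L
n=1: no move → L
n=2: →0(L), so W
n=3: →0(L), so W
n=4: →2(W), 3(W) — all W, so L
n=5: →0(L), so W
n=6: →4(L), so W
n=7: →0(L), so W
n=8: →4(L), so W
n=9: →6(W), 8(W) — all W, so L
n=10: →9(L), so W
n=11: →0(L), so W
n=12: →9(L), so W
n=13: →0(L), so W
n=14: →7(W), 12(W), 13(W) — all W, so L
n=15: →14(L), so W
n=16: →14(L), so W
n=17: →0(L), so W
n=18: →9(L), so W
n=19: →0(L), so W
n=20: →10(W), 15(W), 16(W), 18(W), 19(W) — all W, so L
n=21: →14(L), so W
n=22: →20(L), so W
n=23: →0(L), so W
L entries with 1 ≤ n ≤ 23 (n=0 is outside the asked range and is not counted): n = 1, 4, 9, 14, 20; that makes 5.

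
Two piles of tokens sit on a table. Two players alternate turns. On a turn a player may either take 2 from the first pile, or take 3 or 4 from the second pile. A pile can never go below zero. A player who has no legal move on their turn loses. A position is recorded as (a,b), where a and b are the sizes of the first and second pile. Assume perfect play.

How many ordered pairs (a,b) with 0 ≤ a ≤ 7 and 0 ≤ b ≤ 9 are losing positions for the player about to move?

Label each position W (a win for the player to move) or L (a loss). A position with no legal move is L; any other position is W exactly when some move reaches an L, and L when every move reaches a W.
Every move lowers a or b (never raises either), so fill the grid row by row in increasing a, and left to right within a row: each cell's successors are then already labelled.
      b=0  b=1  b=2  b=3  b=4  b=5  b=6  b=7  b=8  b=9
a=0:    L    L    L    W    W    W    W    L    L    L
a=1:    L    L    L    W    W    W    W    L    L    L
a=2:    W    W    W    L    L    L    W    W    W    W
a=3:    W    W    W    L    L    L    W    W    W    W
a=4:    L    L    L    W    W    W    W    L    L    L
a=5:    L    L    L    W    W    W    W    L    L    L
a=6:    W    W    W    L    L    L    W    W    W    W
a=7:    W    W    W    L    L    L    W    W    W    W
Cells with no legal move (terminal, hence L): (0,0), (0,1), (0,2), (1,0), (1,1), (1,2).
The remaining L cells, each justified by listing all of its moves:
(0,7): →(0,4)(W), (0,3)(W) — all W, so L
(0,8): →(0,5)(W), (0,4)(W) — all W, so L
(0,9): →(0,6)(W), (0,5)(W) — all W, so L
(1,7): →(1,4)(W), (1,3)(W) — all W, so L
(1,8): →(1,5)(W), (1,4)(W) — all W, so L
(1,9): →(1,6)(W), (1,5)(W) — all W, so L
(2,3): →(0,3)(W), (2,0)(W) — all W, so L
(2,4): →(0,4)(W), (2,1)(W), (2,0)(W) — all W, so L
(2,5): →(0,5)(W), (2,2)(W), (2,1)(W) — all W, so L
(3,3): →(1,3)(W), (3,0)(W) — all W, so L
(3,4): →(1,4)(W), (3,1)(W), (3,0)(W) — all W, so L
(3,5): →(1,5)(W), (3,2)(W), (3,1)(W) — all W, so L
(4,0): →(2,0)(W) only, which is W, so L
(4,1): →(2,1)(W) only, which is W, so L
(4,2): →(2,2)(W) only, which is W, so L
(4,7): →(2,7)(W), (4,4)(W), (4,3)(W) — all W, so L
(4,8): →(2,8)(W), (4,5)(W), (4,4)(W) — all W, so L
(4,9): →(2,9)(W), (4,6)(W), (4,5)(W) — all W, so L
(5,0): →(3,0)(W) only, which is W, so L
(5,1): →(3,1)(W) only, which is W, so L
(5,2): →(3,2)(W) only, which is W, so L
(5,7): →(3,7)(W), (5,4)(W), (5,3)(W) — all W, so L
(5,8): →(3,8)(W), (5,5)(W), (5,4)(W) — all W, so L
(5,9): →(3,9)(W), (5,6)(W), (5,5)(W) — all W, so L
(6,3): →(4,3)(W), (6,0)(W) — all W, so L
(6,4): →(4,4)(W), (6,1)(W), (6,0)(W) — all W, so L
(6,5): →(4,5)(W), (6,2)(W), (6,1)(W) — all W, so L
(7,3): →(5,3)(W), (7,0)(W) — all W, so L
(7,4): →(5,4)(W), (7,1)(W), (7,0)(W) — all W, so L
(7,5): →(5,5)(W), (7,2)(W), (7,1)(W) — all W, so L
Every other cell has at least one move into one of the L cells above, so it is W.
L cells per row: a=0: 6, a=1: 6, a=2: 3, a=3: 3, a=4: 6, a=5: 6, a=6: 3, a=7: 3; total 36.

36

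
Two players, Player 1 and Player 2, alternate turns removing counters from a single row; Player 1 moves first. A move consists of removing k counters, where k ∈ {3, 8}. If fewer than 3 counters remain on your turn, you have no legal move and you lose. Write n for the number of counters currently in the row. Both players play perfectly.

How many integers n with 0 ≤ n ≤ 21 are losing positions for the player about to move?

10

Compute win/loss labels from the base case upward. A position with no move is L. Any other position is W if it can reach an L in one move, else L.
n=0: no move → L
n=1: no move → L
n=2: no move → L
n=3: can move to 0, which is L ⇒ W
n=4: can move to 1, which is L ⇒ W
n=5: can move to 2, which is L ⇒ W
n=6: the only move is to 3(W), a W ⇒ L
n=7: the only move is to 4(W), a W ⇒ L
n=8: can move to 0, which is L ⇒ W
n=9: can move to 6, which is L ⇒ W
n=10: can move to 7, which is L ⇒ W
n=11: moves to 8(W), 3(W); every one is W ⇒ L
n=12: moves to 9(W), 4(W); every one is W ⇒ L
n=13: moves to 10(W), 5(W); every one is W ⇒ L
n=14: can move to 11, which is L ⇒ W
n=15: can move to 12, which is L ⇒ W
n=16: can move to 13, which is L ⇒ W
n=17: moves to 14(W), 9(W); every one is W ⇒ L
n=18: moves to 15(W), 10(W); every one is W ⇒ L
n=19: can move to 11, which is L ⇒ W
n=20: can move to 17, which is L ⇒ W
n=21: can move to 18, which is L ⇒ W
L entries with 0 ≤ n ≤ 21: n = 0, 1, 2, 6, 7, 11, 12, 13, 17, 18; that makes 10.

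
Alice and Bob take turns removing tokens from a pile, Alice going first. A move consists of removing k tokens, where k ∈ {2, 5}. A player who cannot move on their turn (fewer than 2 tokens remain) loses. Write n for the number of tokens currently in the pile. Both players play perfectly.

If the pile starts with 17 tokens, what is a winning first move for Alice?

Remove 2, leaving 15.

Use the standard recursion: the mover loses at a terminal position; elsewhere, the mover wins exactly when some move hands the opponent an L position.
n=0: no move → L
n=1: no move → L
n=2: W (go to 0, an L position)
n=3: W (go to 1, an L position)
n=4: L (sole option 2(W) is W)
n=5: W (go to 0, an L position)
n=6: W (go to 4, an L position)
n=7: L (options 5(W), 2(W) are all W)
n=8: L (options 6(W), 3(W) are all W)
n=9: W (go to 7, an L position)
n=10: W (go to 8, an L position)
n=11: L (options 9(W), 6(W) are all W)
n=12: W (go to 7, an L position)
n=13: W (go to 11, an L position)
n=14: L (options 12(W), 9(W) are all W)
n=15: L (options 13(W), 10(W) are all W)
n=16: W (go to 14, an L position)
n=17: W (go to 15, an L position)
From 17, the L positions reachable in one move are: 15.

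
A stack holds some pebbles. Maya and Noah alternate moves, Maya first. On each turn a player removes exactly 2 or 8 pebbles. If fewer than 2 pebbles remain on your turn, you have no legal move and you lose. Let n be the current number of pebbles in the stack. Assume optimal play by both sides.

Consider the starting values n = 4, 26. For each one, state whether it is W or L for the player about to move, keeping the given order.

Label each position W (a win for the player to move) or L (a loss). A position with no legal move is L; any other position is W exactly when some move reaches an L, and L when every move reaches a W.
n=0: no move → L
n=1: no move → L
n=2: →0(L), so W
n=3: →1(L), so W
n=4: →2(W) only, which is W, so L
n=5: →3(W) only, which is W, so L
n=6: →4(L), so W
n=7: →5(L), so W
n=8: →0(L), so W
n=9: →1(L), so W
n=10: →8(W), 2(W) — all W, so L
n=11: →9(W), 3(W) — all W, so L
n=12: →10(L), so W
n=13: →11(L), so W
n=14: →12(W), 6(W) — all W, so L
n=15: →13(W), 7(W) — all W, so L
n=16: →14(L), so W
n=17: →15(L), so W
n=18: →10(L), so W
n=19: →11(L), so W
n=20: →18(W), 12(W) — all W, so L
n=21: →19(W), 13(W) — all W, so L
n=22: →20(L), so W
n=23: →21(L), so W
n=24: →22(W), 16(W) — all W, so L
n=25: →23(W), 17(W) — all W, so L
n=26: →24(L), so W

4: L, 26: W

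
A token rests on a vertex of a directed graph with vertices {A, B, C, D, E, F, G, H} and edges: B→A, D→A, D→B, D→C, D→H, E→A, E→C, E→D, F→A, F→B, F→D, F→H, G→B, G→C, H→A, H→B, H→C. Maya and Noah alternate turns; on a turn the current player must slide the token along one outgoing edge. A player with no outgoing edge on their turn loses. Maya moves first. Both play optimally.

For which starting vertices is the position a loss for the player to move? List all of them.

Build the W/L table. Terminal = L. A non-terminal position is W if it has a move to some L; otherwise it is L.
Every edge goes from a vertex to one that appears earlier in the order A, C, B, H, D, G, E, F, so processing vertices in that order labels each vertex after all of its successors.
A: no outgoing edge → L
C: no outgoing edge → L
B: →A(L), so W
H: →C(L), so W
D: →C(L), so W
G: →C(L), so W
E: →C(L), so W
F: →A(L), so W
Reading off the rows marked L gives the requested list; there are 2 such vertices.

A, C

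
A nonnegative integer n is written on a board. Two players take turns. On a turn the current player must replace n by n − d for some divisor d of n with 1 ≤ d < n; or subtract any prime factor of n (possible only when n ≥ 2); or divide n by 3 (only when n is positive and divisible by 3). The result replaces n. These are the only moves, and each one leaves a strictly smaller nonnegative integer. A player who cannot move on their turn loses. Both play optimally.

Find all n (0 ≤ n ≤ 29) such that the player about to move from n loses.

Label each position W (a win for the player to move) or L (a loss). A position with no legal move is L; any other position is W exactly when some move reaches an L, and L when every move reaches a W.
n=0: no move → L
n=1: no move → L
n=2: →0(L), so W
n=3: →0(L), so W
n=4: →2(W), 3(W) — all W, so L
n=5: →0(L), so W
n=6: →4(L), so W
n=7: →0(L), so W
n=8: →4(L), so W
n=9: →3(W), 6(W), 8(W) — all W, so L
n=10: →9(L), so W
n=11: →0(L), so W
n=12: →4(L), so W
n=13: →0(L), so W
n=14: →7(W), 12(W), 13(W) — all W, so L
n=15: →14(L), so W
n=16: →14(L), so W
n=17: →0(L), so W
n=18: →9(L), so W
n=19: →0(L), so W
n=20: →10(W), 15(W), 16(W), 18(W), 19(W) — all W, so L
n=21: →14(L), so W
n=22: →20(L), so W
n=23: →0(L), so W
n=24: →20(L), so W
n=25: →20(L), so W
n=26: →13(W), 24(W), 25(W) — all W, so L
n=27: →9(L), so W
n=28: →14(L), so W
n=29: →0(L), so W
Reading off the rows marked L gives the requested list; there are 7 such values of n.

0, 1, 4, 9, 14, 20, 26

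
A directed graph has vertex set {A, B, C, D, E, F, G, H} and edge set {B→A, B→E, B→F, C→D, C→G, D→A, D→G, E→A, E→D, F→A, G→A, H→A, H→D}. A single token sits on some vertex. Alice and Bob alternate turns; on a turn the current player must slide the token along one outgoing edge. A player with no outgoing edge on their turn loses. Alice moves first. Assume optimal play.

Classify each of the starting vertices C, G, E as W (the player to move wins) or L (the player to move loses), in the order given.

Use the standard recursion: the mover loses at a terminal position; elsewhere, the mover wins exactly when some move hands the opponent an L position.
Every edge goes from a vertex to one that appears earlier in the order A, G, D, C, F, E, B, H, so processing vertices in that order labels each vertex after all of its successors.
A: no outgoing edge → L
G: can move to A, which is L ⇒ W
D: can move to A, which is L ⇒ W
C: moves to D(W), G(W); every one is W ⇒ L
F: can move to A, which is L ⇒ W
E: can move to A, which is L ⇒ W
B: can move to A, which is L ⇒ W
H: can move to A, which is L ⇒ W

C: L, G: W, E: W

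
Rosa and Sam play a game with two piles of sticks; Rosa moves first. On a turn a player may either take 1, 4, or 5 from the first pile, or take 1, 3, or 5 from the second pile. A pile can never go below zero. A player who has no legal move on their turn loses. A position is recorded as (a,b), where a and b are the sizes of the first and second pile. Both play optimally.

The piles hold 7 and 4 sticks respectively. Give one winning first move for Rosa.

Move to (2,4).

Use the standard recursion: the mover loses at a terminal position; elsewhere, the mover wins exactly when some move hands the opponent an L position.
No move ever increases a pile, so every position that can arise here has a ≤ 7 and b ≤ 4; it is enough to label the cells with 0 ≤ a ≤ 7 and 0 ≤ b ≤ 4.
Every move lowers a or b (never raises either), so fill the grid row by row in increasing a, and left to right within a row: each cell's successors are then already labelled.
      b=0  b=1  b=2  b=3  b=4
a=0:    L    W    L    W    L
a=1:    W    L    W    L    W
a=2:    L    W    L    W    L
a=3:    W    L    W    L    W
a=4:    W    W    W    W    W
a=5:    W    W    W    W    W
a=6:    W    W    W    W    W
a=7:    W    W    W    W    W
Cells with no legal move (terminal, hence L): (0,0).
The remaining L cells, each justified by listing all of its moves:
(0,2): only reaches (0,1)(W), which is W → L
(0,4): only reaches (0,3)(W), (0,1)(W), all W → L
(1,1): only reaches (0,1)(W), (1,0)(W), all W → L
(1,3): only reaches (0,3)(W), (1,2)(W), (1,0)(W), all W → L
(2,0): only reaches (1,0)(W), which is W → L
(2,2): only reaches (1,2)(W), (2,1)(W), all W → L
(2,4): only reaches (1,4)(W), (2,3)(W), (2,1)(W), all W → L
(3,1): only reaches (2,1)(W), (3,0)(W), all W → L
(3,3): only reaches (2,3)(W), (3,2)(W), (3,0)(W), all W → L
Every other cell has at least one move into one of the L cells above, so it is W.
From (7,4), the L positions reachable in one move are: (2,4).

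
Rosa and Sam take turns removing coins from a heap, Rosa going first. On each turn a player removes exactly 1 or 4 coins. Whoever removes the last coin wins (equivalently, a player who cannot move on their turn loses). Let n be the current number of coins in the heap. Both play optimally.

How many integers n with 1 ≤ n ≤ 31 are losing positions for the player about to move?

12

Classify positions by backward induction: terminal positions (no move available) are L. From any other position, the mover wins iff some move reaches an L.
n=0: no move → L
n=1: →0(L), so W
n=2: →1(W) only, which is W, so L
n=3: →2(L), so W
n=4: →0(L), so W
n=5: →4(W), 1(W) — all W, so L
n=6: →5(L), so W
n=7: →6(W), 3(W) — all W, so L
n=8: →7(L), so W
n=9: →5(L), so W
n=10: →9(W), 6(W) — all W, so L
n=11: →10(L), so W
n=12: →11(W), 8(W) — all W, so L
n=13: →12(L), so W
n=14: →10(L), so W
n=15: →14(W), 11(W) — all W, so L
n=16: →15(L), so W
n=17: →16(W), 13(W) — all W, so L
n=18: →17(L), so W
n=19: →15(L), so W
n=20: →19(W), 16(W) — all W, so L
n=21: →20(L), so W
n=22: →21(W), 18(W) — all W, so L
n=23: →22(L), so W
n=24: →20(L), so W
n=25: →24(W), 21(W) — all W, so L
n=26: →25(L), so W
n=27: →26(W), 23(W) — all W, so L
n=28: →27(L), so W
n=29: →25(L), so W
n=30: →29(W), 26(W) — all W, so L
n=31: →30(L), so W
L entries with 1 ≤ n ≤ 31 (n=0 is outside the asked range and is not counted): n = 2, 5, 7, 10, 12, 15, 17, 20, 22, 25, 27, 30; that makes 12.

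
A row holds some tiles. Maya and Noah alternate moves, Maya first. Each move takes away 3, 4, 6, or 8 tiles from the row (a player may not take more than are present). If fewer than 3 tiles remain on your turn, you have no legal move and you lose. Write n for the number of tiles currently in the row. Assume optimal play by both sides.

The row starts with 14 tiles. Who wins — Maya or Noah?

Compute win/loss labels from the base case upward. A position with no move is L. Any other position is W if it can reach an L in one move, else L.
n=0: no move → L
n=1: no move → L
n=2: no move → L
n=3: →0(L), so W
n=4: →1(L), so W
n=5: →2(L), so W
n=6: →2(L), so W
n=7: →1(L), so W
n=8: →2(L), so W
n=9: →1(L), so W
n=10: →2(L), so W
n=11: →8(W), 7(W), 5(W), 3(W) — all W, so L
n=12: →9(W), 8(W), 6(W), 4(W) — all W, so L
n=13: →10(W), 9(W), 7(W), 5(W) — all W, so L
n=14: →11(L), so W
The starting position 14 is W: Maya should remove 3, leaving 11, handing over an L position.

Maya wins.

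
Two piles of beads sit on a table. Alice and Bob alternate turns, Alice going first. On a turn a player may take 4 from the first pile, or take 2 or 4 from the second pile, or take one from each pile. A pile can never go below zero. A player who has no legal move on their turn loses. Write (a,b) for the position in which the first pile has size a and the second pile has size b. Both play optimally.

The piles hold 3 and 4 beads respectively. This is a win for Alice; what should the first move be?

Move to (3,0).

Use the standard recursion: the mover loses at a terminal position; elsewhere, the mover wins exactly when some move hands the opponent an L position.
No move ever increases a pile, so every position that can arise here has a ≤ 3 and b ≤ 4; it is enough to label the cells with 0 ≤ a ≤ 3 and 0 ≤ b ≤ 4.
Every move lowers a or b (never raises either), so fill the grid row by row in increasing a, and left to right within a row: each cell's successors are then already labelled.
      b=0  b=1  b=2  b=3  b=4
a=0:    L    L    W    W    W
a=1:    L    W    W    L    W
a=2:    L    W    W    L    W
a=3:    L    W    W    L    W
Cells with no legal move (terminal, hence L): (0,0), (0,1), (1,0), (2,0), (3,0).
The remaining L cells, each justified by listing all of its moves:
(1,3): only reaches (1,1)(W), (0,2)(W), all W → L
(2,3): only reaches (2,1)(W), (1,2)(W), all W → L
(3,3): only reaches (3,1)(W), (2,2)(W), all W → L
Every other cell has at least one move into one of the L cells above, so it is W.
From (3,4), the L positions reachable in one move are: (3,0), (2,3). Any move reaching one of these is winning.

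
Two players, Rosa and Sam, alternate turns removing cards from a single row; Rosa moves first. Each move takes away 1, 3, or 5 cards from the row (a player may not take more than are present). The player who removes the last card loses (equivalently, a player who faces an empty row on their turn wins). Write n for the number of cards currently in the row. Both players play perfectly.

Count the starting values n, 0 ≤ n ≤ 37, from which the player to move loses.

19

Compute win/loss labels from the base case upward. A position with no move is W. Any other position is W if it can reach an L in one move, else L.
n=0: no move; the opponent has just taken the last card and therefore loses → W
n=1: the only move is to 0(W), a W ⇒ L
n=2: can move to 1, which is L ⇒ W
n=3: moves to 2(W), 0(W); every one is W ⇒ L
n=4: can move to 3, which is L ⇒ W
n=5: moves to 4(W), 2(W), 0(W); every one is W ⇒ L
n=6: can move to 5, which is L ⇒ W
n=7: moves to 6(W), 4(W), 2(W); every one is W ⇒ L
n=8: can move to 7, which is L ⇒ W
n=9: moves to 8(W), 6(W), 4(W); every one is W ⇒ L
n=10: can move to 9, which is L ⇒ W
n=11: moves to 10(W), 8(W), 6(W); every one is W ⇒ L
n=12: can move to 11, which is L ⇒ W
n=13: moves to 12(W), 10(W), 8(W); every one is W ⇒ L
n=14: can move to 13, which is L ⇒ W
n=15: moves to 14(W), 12(W), 10(W); every one is W ⇒ L
n=16: can move to 15, which is L ⇒ W
n=17: moves to 16(W), 14(W), 12(W); every one is W ⇒ L
n=18: can move to 17, which is L ⇒ W
n=19: moves to 18(W), 16(W), 14(W); every one is W ⇒ L
n=20: can move to 19, which is L ⇒ W
n=21: moves to 20(W), 18(W), 16(W); every one is W ⇒ L
n=22: can move to 21, which is L ⇒ W
n=23: moves to 22(W), 20(W), 18(W); every one is W ⇒ L
n=24: can move to 23, which is L ⇒ W
n=25: moves to 24(W), 22(W), 20(W); every one is W ⇒ L
n=26: can move to 25, which is L ⇒ W
n=27: moves to 26(W), 24(W), 22(W); every one is W ⇒ L
n=28: can move to 27, which is L ⇒ W
n=29: moves to 28(W), 26(W), 24(W); every one is W ⇒ L
n=30: can move to 29, which is L ⇒ W
n=31: moves to 30(W), 28(W), 26(W); every one is W ⇒ L
n=32: can move to 31, which is L ⇒ W
n=33: moves to 32(W), 30(W), 28(W); every one is W ⇒ L
n=34: can move to 33, which is L ⇒ W
n=35: moves to 34(W), 32(W), 30(W); every one is W ⇒ L
n=36: can move to 35, which is L ⇒ W
n=37: moves to 36(W), 34(W), 32(W); every one is W ⇒ L
L entries with 0 ≤ n ≤ 37: n = 1, 3, 5, 7, 9, 11, 13, 15, 17, 19, 21, 23, 25, 27, 29, 31, 33, 35, 37; that makes 19.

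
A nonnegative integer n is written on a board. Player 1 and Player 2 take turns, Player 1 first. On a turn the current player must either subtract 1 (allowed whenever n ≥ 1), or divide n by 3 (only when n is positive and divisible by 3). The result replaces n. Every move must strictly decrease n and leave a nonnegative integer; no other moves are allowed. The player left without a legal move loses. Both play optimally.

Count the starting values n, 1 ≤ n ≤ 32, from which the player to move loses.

Positions with no move are L. A position that does have a move is losing for the player to move precisely when every available move leads to a winning position for the opponent. Fill in the labels:
n=0: no move → L
n=1: W (go to 0, an L position)
n=2: L (sole option 1(W) is W)
n=3: W (go to 2, an L position)
n=4: L (sole option 3(W) is W)
n=5: W (go to 4, an L position)
n=6: W (go to 2, an L position)
n=7: L (sole option 6(W) is W)
n=8: W (go to 7, an L position)
n=9: L (options 3(W), 8(W) are all W)
n=10: W (go to 9, an L position)
n=11: L (sole option 10(W) is W)
n=12: W (go to 4, an L position)
n=13: L (sole option 12(W) is W)
n=14: W (go to 13, an L position)
n=15: L (options 5(W), 14(W) are all W)
n=16: W (go to 15, an L position)
n=17: L (sole option 16(W) is W)
n=18: W (go to 17, an L position)
n=19: L (sole option 18(W) is W)
n=20: W (go to 19, an L position)
n=21: W (go to 7, an L position)
n=22: L (sole option 21(W) is W)
n=23: W (go to 22, an L position)
n=24: L (options 8(W), 23(W) are all W)
n=25: W (go to 24, an L position)
n=26: L (sole option 25(W) is W)
n=27: W (go to 9, an L position)
n=28: L (sole option 27(W) is W)
n=29: W (go to 28, an L position)
n=30: L (options 10(W), 29(W) are all W)
n=31: W (go to 30, an L position)
n=32: L (sole option 31(W) is W)
L entries with 1 ≤ n ≤ 32 (n=0 is outside the asked range and is not counted): n = 2, 4, 7, 9, 11, 13, 15, 17, 19, 22, 24, 26, 28, 30, 32; that makes 15.

15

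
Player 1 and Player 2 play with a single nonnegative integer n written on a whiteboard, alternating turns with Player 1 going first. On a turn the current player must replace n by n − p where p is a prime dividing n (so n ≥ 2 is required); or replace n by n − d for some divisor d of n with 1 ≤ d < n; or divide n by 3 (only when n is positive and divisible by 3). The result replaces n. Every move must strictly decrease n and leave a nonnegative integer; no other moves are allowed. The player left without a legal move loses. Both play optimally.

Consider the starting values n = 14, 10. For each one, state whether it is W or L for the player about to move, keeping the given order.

14: L, 10: W

Work bottom-up. With no move the player to move loses. Otherwise the position is W if at least one move leads to an L position for the opponent, and L if every move leads to a W.
n=0: no move → L
n=1: no move → L
n=2: reaches L-position 0 → W
n=3: reaches L-position 0 → W
n=4: only reaches 2(W), 3(W), all W → L
n=5: reaches L-position 0 → W
n=6: reaches L-position 4 → W
n=7: reaches L-position 0 → W
n=8: reaches L-position 4 → W
n=9: only reaches 3(W), 6(W), 8(W), all W → L
n=10: reaches L-position 9 → W
n=11: reaches L-position 0 → W
n=12: reaches L-position 4 → W
n=13: reaches L-position 0 → W
n=14: only reaches 7(W), 12(W), 13(W), all W → L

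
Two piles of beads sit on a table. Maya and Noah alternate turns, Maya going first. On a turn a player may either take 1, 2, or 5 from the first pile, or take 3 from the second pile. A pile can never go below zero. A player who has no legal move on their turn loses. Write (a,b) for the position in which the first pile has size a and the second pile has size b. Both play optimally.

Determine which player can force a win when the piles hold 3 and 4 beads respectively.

Build the W/L table. Terminal = L. A non-terminal position is W if it has a move to some L; otherwise it is L.
No move ever increases a pile, so every position that can arise here has a ≤ 3 and b ≤ 4; it is enough to label the cells with 0 ≤ a ≤ 3 and 0 ≤ b ≤ 4.
Every move lowers a or b (never raises either), so fill the grid row by row in increasing a, and left to right within a row: each cell's successors are then already labelled.
      b=0  b=1  b=2  b=3  b=4
a=0:    L    L    L    W    W
a=1:    W    W    W    L    L
a=2:    W    W    W    W    W
a=3:    L    L    L    W    W
Cells with no legal move (terminal, hence L): (0,0), (0,1), (0,2).
The remaining L cells, each justified by listing all of its moves:
(1,3): →(0,3)(W), (1,0)(W) — all W, so L
(1,4): →(0,4)(W), (1,1)(W) — all W, so L
(3,0): →(2,0)(W), (1,0)(W) — all W, so L
(3,1): →(2,1)(W), (1,1)(W) — all W, so L
(3,2): →(2,2)(W), (1,2)(W) — all W, so L
Every other cell has at least one move into one of the L cells above, so it is W.
The starting position (3,4) is W: Maya should move to (1,4), handing over an L position.

Maya wins.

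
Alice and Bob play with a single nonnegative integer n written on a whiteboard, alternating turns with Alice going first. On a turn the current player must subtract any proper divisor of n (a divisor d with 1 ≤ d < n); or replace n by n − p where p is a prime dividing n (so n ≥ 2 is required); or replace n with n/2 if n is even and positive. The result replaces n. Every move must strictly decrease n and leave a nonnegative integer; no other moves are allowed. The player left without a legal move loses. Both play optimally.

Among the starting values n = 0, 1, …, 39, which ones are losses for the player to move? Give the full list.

0, 1, 4, 9, 14, 20, 26, 32, 35, 38

Build the W/L table. Terminal = L. A non-terminal position is W if it has a move to some L; otherwise it is L.
n=0: no move → L
n=1: no move → L
n=2: →0(L), so W
n=3: →0(L), so W
n=4: →2(W), 3(W) — all W, so L
n=5: →0(L), so W
n=6: →4(L), so W
n=7: →0(L), so W
n=8: →4(L), so W
n=9: →6(W), 8(W) — all W, so L
n=10: →9(L), so W
n=11: →0(L), so W
n=12: →9(L), so W
n=13: →0(L), so W
n=14: →7(W), 12(W), 13(W) — all W, so L
n=15: →14(L), so W
n=16: →14(L), so W
n=17: →0(L), so W
n=18: →9(L), so W
n=19: →0(L), so W
n=20: →10(W), 15(W), 16(W), 18(W), 19(W) — all W, so L
n=21: →14(L), so W
n=22: →20(L), so W
n=23: →0(L), so W
n=24: →20(L), so W
n=25: →20(L), so W
n=26: →13(W), 24(W), 25(W) — all W, so L
n=27: →26(L), so W
n=28: →14(L), so W
n=29: →0(L), so W
n=30: →20(L), so W
n=31: →0(L), so W
n=32: →16(W), 24(W), 28(W), 30(W), 31(W) — all W, so L
n=33: →32(L), so W
n=34: →32(L), so W
n=35: →28(W), 30(W), 34(W) — all W, so L
n=36: →32(L), so W
n=37: →0(L), so W
n=38: →19(W), 36(W), 37(W) — all W, so L
n=39: →26(L), so W
Reading off the rows marked L gives the requested list; there are 10 such values of n.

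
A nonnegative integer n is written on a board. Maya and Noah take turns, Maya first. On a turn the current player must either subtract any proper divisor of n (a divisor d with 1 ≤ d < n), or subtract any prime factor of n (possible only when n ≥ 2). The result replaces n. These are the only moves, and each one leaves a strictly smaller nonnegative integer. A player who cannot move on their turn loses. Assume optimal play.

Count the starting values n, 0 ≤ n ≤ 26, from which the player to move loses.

Positions with no move are L. A position that does have a move is losing for the player to move precisely when every available move leads to a winning position for the opponent. Fill in the labels:
n=0: no move → L
n=1: no move → L
n=2: W (go to 0, an L position)
n=3: W (go to 0, an L position)
n=4: L (options 2(W), 3(W) are all W)
n=5: W (go to 0, an L position)
n=6: W (go to 4, an L position)
n=7: W (go to 0, an L position)
n=8: W (go to 4, an L position)
n=9: L (options 6(W), 8(W) are all W)
n=10: W (go to 9, an L position)
n=11: W (go to 0, an L position)
n=12: W (go to 9, an L position)
n=13: W (go to 0, an L position)
n=14: L (options 7(W), 12(W), 13(W) are all W)
n=15: W (go to 14, an L position)
n=16: W (go to 14, an L position)
n=17: W (go to 0, an L position)
n=18: W (go to 9, an L position)
n=19: W (go to 0, an L position)
n=20: L (options 10(W), 15(W), 16(W), 18(W), 19(W) are all W)
n=21: W (go to 14, an L position)
n=22: W (go to 20, an L position)
n=23: W (go to 0, an L position)
n=24: W (go to 20, an L position)
n=25: W (go to 20, an L position)
n=26: L (options 13(W), 24(W), 25(W) are all W)
L entries with 0 ≤ n ≤ 26: n = 0, 1, 4, 9, 14, 20, 26; that makes 7.

7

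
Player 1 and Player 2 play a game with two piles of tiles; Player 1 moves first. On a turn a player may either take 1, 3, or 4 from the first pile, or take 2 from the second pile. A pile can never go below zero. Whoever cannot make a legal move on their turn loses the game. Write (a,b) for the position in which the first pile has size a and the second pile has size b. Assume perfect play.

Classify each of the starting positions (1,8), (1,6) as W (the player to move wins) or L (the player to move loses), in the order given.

(1,8): W, (1,6): L

Label each position W (a win for the player to move) or L (a loss). A position with no legal move is L; any other position is W exactly when some move reaches an L, and L when every move reaches a W.
No move ever increases a pile, so every position that can arise here has a ≤ 1 and b ≤ 8; it is enough to label the cells with 0 ≤ a ≤ 1 and 0 ≤ b ≤ 8.
Every move lowers a or b (never raises either), so fill the grid row by row in increasing a, and left to right within a row: each cell's successors are then already labelled.
      b=0  b=1  b=2  b=3  b=4  b=5  b=6  b=7  b=8
a=0:    L    L    W    W    L    L    W    W    L
a=1:    W    W    L    L    W    W    L    L    W
Cells with no legal move (terminal, hence L): (0,0), (0,1).
The remaining L cells, each justified by listing all of its moves:
(0,4): the only move is to (0,2)(W), a W ⇒ L
(0,5): the only move is to (0,3)(W), a W ⇒ L
(0,8): the only move is to (0,6)(W), a W ⇒ L
(1,2): moves to (0,2)(W), (1,0)(W); every one is W ⇒ L
(1,3): moves to (0,3)(W), (1,1)(W); every one is W ⇒ L
(1,6): moves to (0,6)(W), (1,4)(W); every one is W ⇒ L
(1,7): moves to (0,7)(W), (1,5)(W); every one is W ⇒ L
Every other cell has at least one move into one of the L cells above, so it is W.
(1,8): the move to (0,8) reaches an L cell, so W
(1,6): one of the L cells justified above, so L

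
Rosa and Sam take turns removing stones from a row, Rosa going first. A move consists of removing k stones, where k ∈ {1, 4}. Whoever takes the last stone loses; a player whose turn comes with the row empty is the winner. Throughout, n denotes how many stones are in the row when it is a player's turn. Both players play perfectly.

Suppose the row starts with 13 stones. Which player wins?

Work bottom-up. With no move the player to move wins. Otherwise the position is W if at least one move leads to an L position for the opponent, and L if every move leads to a W.
n=0: no move; the opponent has just taken the last stone and therefore loses → W
n=1: →0(W) only, which is W, so L
n=2: →1(L), so W
n=3: →2(W) only, which is W, so L
n=4: →3(L), so W
n=5: →1(L), so W
n=6: →5(W), 2(W) — all W, so L
n=7: →6(L), so W
n=8: →7(W), 4(W) — all W, so L
n=9: →8(L), so W
n=10: →6(L), so W
n=11: →10(W), 7(W) — all W, so L
n=12: →11(L), so W
n=13: →12(W), 9(W) — all W, so L
Every move from 13 reaches a W position, so the mover loses.

Sam wins.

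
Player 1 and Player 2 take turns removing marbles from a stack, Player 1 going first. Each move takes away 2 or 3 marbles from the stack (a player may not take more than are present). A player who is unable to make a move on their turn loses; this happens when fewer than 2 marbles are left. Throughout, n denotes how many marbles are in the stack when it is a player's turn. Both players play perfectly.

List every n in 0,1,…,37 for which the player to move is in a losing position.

0, 1, 5, 6, 10, 11, 15, 16, 20, 21, 25, 26, 30, 31, 35, 36

Work bottom-up. With no move the player to move loses. Otherwise the position is W if at least one move leads to an L position for the opponent, and L if every move leads to a W.
n=0: no move → L
n=1: no move → L
n=2: →0(L), so W
n=3: →1(L), so W
n=4: →1(L), so W
n=5: →3(W), 2(W) — all W, so L
n=6: →4(W), 3(W) — all W, so L
n=7: →5(L), so W
n=8: →6(L), so W
n=9: →6(L), so W
n=10: →8(W), 7(W) — all W, so L
n=11: →9(W), 8(W) — all W, so L
n=12: →10(L), so W
n=13: →11(L), so W
n=14: →11(L), so W
n=15: →13(W), 12(W) — all W, so L
n=16: →14(W), 13(W) — all W, so L
n=17: →15(L), so W
n=18: →16(L), so W
n=19: →16(L), so W
n=20: →18(W), 17(W) — all W, so L
n=21: →19(W), 18(W) — all W, so L
n=22: →20(L), so W
n=23: →21(L), so W
n=24: →21(L), so W
n=25: →23(W), 22(W) — all W, so L
n=26: →24(W), 23(W) — all W, so L
n=27: →25(L), so W
n=28: →26(L), so W
n=29: →26(L), so W
n=30: →28(W), 27(W) — all W, so L
n=31: →29(W), 28(W) — all W, so L
n=32: →30(L), so W
n=33: →31(L), so W
n=34: →31(L), so W
n=35: →33(W), 32(W) — all W, so L
n=36: →34(W), 33(W) — all W, so L
n=37: →35(L), so W
Reading off the rows marked L gives the requested list; there are 16 such values of n.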